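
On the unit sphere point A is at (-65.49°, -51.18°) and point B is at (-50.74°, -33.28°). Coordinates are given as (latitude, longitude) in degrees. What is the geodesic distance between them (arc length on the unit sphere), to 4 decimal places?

0.3034

In radians: φ₁ = -1.1430, φ₂ = -0.8856, Δλ = 17.900° = 0.3124 rad.
Haversine: a = sin²(Δφ/2) + cos φ₁ cos φ₂ sin²(Δλ/2) = 0.0165 + (0.4149)(0.6328)(0.0242) = 0.02283.
Central angle c = 2·arcsin(√a) = 0.30336 rad.
On the unit sphere the arc length equals the central angle: 0.3034.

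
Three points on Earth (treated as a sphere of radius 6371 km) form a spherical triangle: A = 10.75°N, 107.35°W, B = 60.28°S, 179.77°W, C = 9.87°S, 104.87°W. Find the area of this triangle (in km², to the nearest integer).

Side lengths (central angles): a = 1.2911, b = 0.3625, c = 1.5857 rad; semiperimeter s = 1.6196.
By l'Huilier's theorem, tan(E/4) = √[tan(s/2) tan((s−a)/2) tan((s−b)/2) tan((s−c)/2)], giving spherical excess E = 0.1852 rad.
Area = E·R² = 0.1852 × (6371)² ≈ 7515855 km².

7515855 km²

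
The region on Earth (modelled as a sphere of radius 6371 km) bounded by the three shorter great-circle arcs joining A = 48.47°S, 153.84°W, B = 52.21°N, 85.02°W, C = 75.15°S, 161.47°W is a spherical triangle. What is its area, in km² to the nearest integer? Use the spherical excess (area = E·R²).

25509900 km²

Side lengths (central angles): a = 2.3848, b = 0.4690, c = 2.0318 rad; semiperimeter s = 2.4428.
By l'Huilier's theorem, tan(E/4) = √[tan(s/2) tan((s−a)/2) tan((s−b)/2) tan((s−c)/2)], giving spherical excess E = 0.6285 rad.
Area = E·R² = 0.6285 × (6371)² ≈ 25509900 km².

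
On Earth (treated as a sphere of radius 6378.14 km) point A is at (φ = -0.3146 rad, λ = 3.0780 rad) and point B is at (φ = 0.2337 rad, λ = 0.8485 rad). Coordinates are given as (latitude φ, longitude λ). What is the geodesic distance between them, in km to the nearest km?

14431 km

Let φ₁ = -0.3146 rad, φ₂ = 0.2337 rad, and Δλ = -2.2295 rad.
cos c = sin φ₁ sin φ₂ + cos φ₁ cos φ₂ cos Δλ = (-0.3094)(0.2316) + (0.9509)(0.9728)(-0.6121) = -0.63789,
so c = arccos(-0.63789) = 2.26255 rad.
Distance = R·c = 6378.14 × 2.2625 ≈ 14431 km.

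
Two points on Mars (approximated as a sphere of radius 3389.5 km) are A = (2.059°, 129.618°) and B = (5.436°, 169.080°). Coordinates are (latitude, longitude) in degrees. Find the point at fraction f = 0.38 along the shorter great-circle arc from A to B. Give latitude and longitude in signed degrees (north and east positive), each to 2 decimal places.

3.55°, 144.58°

The central angle between A and B is δ = 0.6896 rad.
With f = 0.38, the slerp weights are sin((1−f)δ)/sin δ = 0.6517 and sin(fδ)/sin δ = 0.4072.
Weighted sum of the unit vectors: (0.6517)·(-0.6373,0.7698,0.0359) + (0.4072)·(-0.9775,0.1886,0.0947) = (-0.8133, 0.5785, 0.0620).
Converting back: φ = atan2(z, √(x²+y²)) = 3.55°, λ = atan2(y, x) = 144.58°.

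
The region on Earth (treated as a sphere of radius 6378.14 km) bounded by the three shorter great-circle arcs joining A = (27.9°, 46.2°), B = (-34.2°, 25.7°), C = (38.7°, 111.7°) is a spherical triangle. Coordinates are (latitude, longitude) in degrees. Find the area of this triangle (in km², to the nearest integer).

23089599 km²

Side lengths (central angles): a = 1.8822, b = 0.9538, c = 1.1355 rad; semiperimeter s = 1.9858.
By l'Huilier's theorem, tan(E/4) = √[tan(s/2) tan((s−a)/2) tan((s−b)/2) tan((s−c)/2)], giving spherical excess E = 0.5676 rad.
Area = E·R² = 0.5676 × (6378.14)² ≈ 23089599 km².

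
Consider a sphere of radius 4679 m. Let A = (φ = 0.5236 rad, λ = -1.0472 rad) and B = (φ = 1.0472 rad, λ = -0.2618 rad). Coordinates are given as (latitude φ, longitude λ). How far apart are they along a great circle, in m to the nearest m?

In radians: φ₁ = 0.5236, φ₂ = 1.0472, Δλ = 45.000° = 0.7854 rad.
cos c = sin φ₁ sin φ₂ + cos φ₁ cos φ₂ cos Δλ = (0.5000)(0.8660) + (0.8660)(0.5000)(0.7071) = 0.73920,
so c = arccos(0.73920) = 0.73892 rad.
Distance = R·c = 4679 × 0.7389 ≈ 3457 m.

3457 m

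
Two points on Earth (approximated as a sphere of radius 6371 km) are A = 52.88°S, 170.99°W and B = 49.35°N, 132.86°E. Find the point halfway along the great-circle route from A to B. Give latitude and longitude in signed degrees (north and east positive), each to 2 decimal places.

The central angle between A and B is δ = 1.9671 rad.
With f = 0.5, the slerp weights are sin((1−f)δ)/sin δ = 0.9024 and sin(fδ)/sin δ = 0.9024.
Weighted sum of the unit vectors: (0.9024)·(-0.5960,-0.0945,-0.7974) + (0.9024)·(-0.4431,0.4775,0.7587) = (-0.9377, 0.3456, -0.0349).
Converting back: φ = atan2(z, √(x²+y²)) = -2.00°, λ = atan2(y, x) = 159.77°.

-2.00°, 159.77°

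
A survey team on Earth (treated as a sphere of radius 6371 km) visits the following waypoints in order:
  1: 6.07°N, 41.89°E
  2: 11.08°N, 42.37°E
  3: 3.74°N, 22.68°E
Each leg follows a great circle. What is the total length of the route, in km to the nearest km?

2877 km

Leg 1→2: central angle 0.0878 rad, distance 559.6 km.
Leg 2→3: central angle 0.3638 rad, distance 2317.8 km.
Total: 559.6 + 2317.8 ≈ 2877 km.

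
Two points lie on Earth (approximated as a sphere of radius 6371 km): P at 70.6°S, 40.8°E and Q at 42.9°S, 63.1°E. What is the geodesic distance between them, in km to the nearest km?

3321 km

Let φ₁ = -1.2322 rad, φ₂ = -0.7487 rad, and Δλ = 0.3892 rad.
cos c = sin φ₁ sin φ₂ + cos φ₁ cos φ₂ cos Δλ = (-0.9432)(-0.6807) + (0.3322)(0.7325)(0.9252) = 0.86720,
so c = arccos(0.86720) = 0.52125 rad.
Distance = R·c = 6371 × 0.5213 ≈ 3321 km.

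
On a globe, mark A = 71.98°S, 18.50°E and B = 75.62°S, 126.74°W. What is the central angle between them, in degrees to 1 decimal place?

30.9°

With latitudes φ₁ = -71.980°, φ₂ = -75.620° and longitude difference Δλ = -145.240°:
cos c = sin φ₁ sin φ₂ + cos φ₁ cos φ₂ cos Δλ = (-0.9509)(-0.9687) + (0.3093)(0.2484)(-0.8215) = 0.85804,
so c = arccos(0.85804) = 0.53936 rad.
So the angular separation is 30.9°.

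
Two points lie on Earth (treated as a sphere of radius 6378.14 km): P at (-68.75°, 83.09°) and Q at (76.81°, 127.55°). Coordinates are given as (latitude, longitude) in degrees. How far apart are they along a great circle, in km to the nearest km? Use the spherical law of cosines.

16479 km

In radians: φ₁ = -1.1999, φ₂ = 1.3406, Δλ = 44.460° = 0.7760 rad.
cos c = sin φ₁ sin φ₂ + cos φ₁ cos φ₂ cos Δλ = (-0.9320)(0.9736) + (0.3624)(0.2282)(0.7137) = -0.84839,
so c = arccos(-0.84839) = 2.58374 rad.
Distance = R·c = 6378.14 × 2.5837 ≈ 16479 km.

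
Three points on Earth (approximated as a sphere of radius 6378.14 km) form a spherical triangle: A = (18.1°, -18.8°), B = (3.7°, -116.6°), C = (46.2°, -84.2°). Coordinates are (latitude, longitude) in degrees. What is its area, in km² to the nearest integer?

20684892 km²

Side lengths (central angles): a = 0.8896, b = 1.0494, c = 1.6797 rad; semiperimeter s = 1.8093.
By l'Huilier's theorem, tan(E/4) = √[tan(s/2) tan((s−a)/2) tan((s−b)/2) tan((s−c)/2)], giving spherical excess E = 0.5085 rad.
Area = E·R² = 0.5085 × (6378.14)² ≈ 20684892 km².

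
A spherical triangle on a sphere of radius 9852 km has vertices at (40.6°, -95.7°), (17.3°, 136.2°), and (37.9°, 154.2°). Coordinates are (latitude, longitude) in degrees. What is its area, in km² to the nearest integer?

3335761 km²

Side lengths (central angles): a = 0.4529, b = 1.3757, c = 1.8274 rad; semiperimeter s = 1.8280.
By l'Huilier's theorem, tan(E/4) = √[tan(s/2) tan((s−a)/2) tan((s−b)/2) tan((s−c)/2)], giving spherical excess E = 0.0344 rad.
Area = E·R² = 0.0344 × (9852)² ≈ 3335761 km².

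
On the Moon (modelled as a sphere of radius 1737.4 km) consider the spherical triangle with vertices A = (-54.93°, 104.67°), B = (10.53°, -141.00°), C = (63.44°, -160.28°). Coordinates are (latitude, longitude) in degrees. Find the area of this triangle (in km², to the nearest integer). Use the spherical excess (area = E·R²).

Side lengths (central angles): a = 0.9540, b = 2.4260, c = 1.9631 rad; semiperimeter s = 2.6715.
By l'Huilier's theorem, tan(E/4) = √[tan(s/2) tan((s−a)/2) tan((s−b)/2) tan((s−c)/2)], giving spherical excess E = 1.7572 rad.
Area = E·R² = 1.7572 × (1737.4)² ≈ 5304176 km².

5304176 km²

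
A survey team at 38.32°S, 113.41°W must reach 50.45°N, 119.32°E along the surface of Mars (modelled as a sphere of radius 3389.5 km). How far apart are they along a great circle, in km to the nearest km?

8360 km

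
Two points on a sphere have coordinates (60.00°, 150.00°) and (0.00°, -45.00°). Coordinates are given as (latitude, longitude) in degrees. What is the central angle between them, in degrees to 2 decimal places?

118.88°

In radians: φ₁ = 1.0472, φ₂ = 0.0000, Δλ = 165.000° = 2.8798 rad.
Haversine: a = sin²(Δφ/2) + cos φ₁ cos φ₂ sin²(Δλ/2) = 0.2500 + (0.5000)(1.0000)(0.9830) = 0.74148.
Central angle c = 2·arcsin(√a) = 2.07483 rad.
So the angular separation is 118.88°.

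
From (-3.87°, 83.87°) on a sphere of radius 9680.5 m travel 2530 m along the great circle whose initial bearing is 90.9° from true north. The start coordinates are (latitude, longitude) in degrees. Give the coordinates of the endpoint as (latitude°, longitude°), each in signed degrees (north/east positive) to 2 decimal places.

-3.97°, 98.88°

Angular distance δ = d/R = 2530/9680.5 = 0.26135 rad; initial bearing θ = 1.5865 rad.
sin φ₂ = sin φ₁ cos δ + cos φ₁ sin δ cos θ = (-0.0675)(0.9660) + (0.9977)(0.2584)(-0.0157) = -0.0693, so φ₂ = -3.97°.
Δλ = atan2(sin θ sin δ cos φ₁, cos δ − sin φ₁ sin φ₂) = atan2(0.2578, 0.9614) = 15.009°.
λ₂ = 83.870° + 15.009° = 98.88°.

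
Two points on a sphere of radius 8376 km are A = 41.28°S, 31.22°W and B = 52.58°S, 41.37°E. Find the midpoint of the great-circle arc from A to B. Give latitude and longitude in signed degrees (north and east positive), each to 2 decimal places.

-52.92°, 0.63°

Central angle δ = 0.8492 rad. Interpolating on the sphere with fraction f = 0.5:
P = [sin((1−f)δ)·A + sin(fδ)·B] / sin δ = 0.5487·A + 0.5487·B in Cartesian coordinates,
giving P = (0.6029, 0.0066, -0.7978), i.e. latitude -52.92°, longitude 0.63°.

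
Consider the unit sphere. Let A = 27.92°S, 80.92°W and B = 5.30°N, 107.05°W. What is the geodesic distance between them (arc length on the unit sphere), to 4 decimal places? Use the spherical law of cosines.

Let φ₁ = -0.4873 rad, φ₂ = 0.0925 rad, and Δλ = -0.4561 rad.
cos c = sin φ₁ sin φ₂ + cos φ₁ cos φ₂ cos Δλ = (-0.4682)(0.0924) + (0.8836)(0.9957)(0.8978) = 0.74665,
so c = arccos(0.74665) = 0.72778 rad.
On the unit sphere the arc length equals the central angle: 0.7278.

0.7278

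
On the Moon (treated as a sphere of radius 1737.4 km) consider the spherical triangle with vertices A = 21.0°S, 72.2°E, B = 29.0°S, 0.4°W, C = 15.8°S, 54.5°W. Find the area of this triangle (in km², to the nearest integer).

403127 km²

Side lengths (central angles): a = 0.8950, b = 2.0256, c = 1.1396 rad; semiperimeter s = 2.0301.
By l'Huilier's theorem, tan(E/4) = √[tan(s/2) tan((s−a)/2) tan((s−b)/2) tan((s−c)/2)], giving spherical excess E = 0.1335 rad.
Area = E·R² = 0.1335 × (1737.4)² ≈ 403127 km².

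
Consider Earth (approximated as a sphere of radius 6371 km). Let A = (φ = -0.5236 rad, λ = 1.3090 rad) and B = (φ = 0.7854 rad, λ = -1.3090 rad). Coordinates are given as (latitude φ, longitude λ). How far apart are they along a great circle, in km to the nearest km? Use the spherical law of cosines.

16914 km

Let φ₁ = -0.5236 rad, φ₂ = 0.7854 rad, and Δλ = -2.6180 rad.
cos c = sin φ₁ sin φ₂ + cos φ₁ cos φ₂ cos Δλ = (-0.5000)(0.7071) + (0.8660)(0.7071)(-0.8660) = -0.88389,
so c = arccos(-0.88389) = 2.65490 rad.
Distance = R·c = 6371 × 2.6549 ≈ 16914 km.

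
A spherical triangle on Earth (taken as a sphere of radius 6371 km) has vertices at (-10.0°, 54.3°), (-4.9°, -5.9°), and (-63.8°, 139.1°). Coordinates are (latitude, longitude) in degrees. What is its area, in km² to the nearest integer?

39909543 km²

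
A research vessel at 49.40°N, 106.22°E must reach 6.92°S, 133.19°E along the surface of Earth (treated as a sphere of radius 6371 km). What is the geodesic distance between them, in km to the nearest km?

6787 km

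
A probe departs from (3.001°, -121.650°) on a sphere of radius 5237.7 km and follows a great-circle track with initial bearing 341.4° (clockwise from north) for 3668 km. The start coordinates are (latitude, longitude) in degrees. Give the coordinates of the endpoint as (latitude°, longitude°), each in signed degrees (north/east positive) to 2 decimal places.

40.54°, -137.34°

Angular distance δ = d/R = 3668/5237.7 = 0.70031 rad; initial bearing θ = 5.9586 rad.
sin φ₂ = sin φ₁ cos δ + cos φ₁ sin δ cos θ = (0.0524)(0.7646) + (0.9986)(0.6445)(0.9478) = 0.6500, so φ₂ = 40.54°.
Δλ = atan2(sin θ sin δ cos φ₁, cos δ − sin φ₁ sin φ₂) = atan2(-0.2053, 0.7306) = -15.693°.
λ₂ = -121.650° − 15.693° = -137.34°.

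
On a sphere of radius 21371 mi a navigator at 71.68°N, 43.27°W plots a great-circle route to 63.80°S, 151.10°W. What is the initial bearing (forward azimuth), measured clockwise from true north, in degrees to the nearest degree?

250°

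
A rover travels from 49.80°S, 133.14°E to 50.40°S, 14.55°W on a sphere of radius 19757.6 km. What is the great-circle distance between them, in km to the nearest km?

26231 km

In radians: φ₁ = -0.8692, φ₂ = -0.8796, Δλ = -147.690° = -2.5777 rad.
cos c = sin φ₁ sin φ₂ + cos φ₁ cos φ₂ cos Δλ = (-0.7638)(-0.7705) + (0.6455)(0.6374)(-0.8452) = 0.24079,
so c = arccos(0.24079) = 1.32762 rad.
Distance = R·c = 19757.6 × 1.3276 ≈ 26231 km.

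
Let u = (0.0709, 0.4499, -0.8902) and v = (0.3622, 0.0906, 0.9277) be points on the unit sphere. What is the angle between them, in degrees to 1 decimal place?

u·v = -0.7594; |u| = 0.9999, |v| = 1.0000.
cos θ = (u·v)/(|u||v|) = -0.7594, so θ = 139.4°.

139.4°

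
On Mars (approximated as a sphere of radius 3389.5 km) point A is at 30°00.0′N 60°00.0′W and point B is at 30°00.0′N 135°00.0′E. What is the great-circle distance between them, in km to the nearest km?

7000 km

Let φ₁ = 0.5236 rad, φ₂ = 0.5236 rad, and Δλ = -2.8798 rad.
Haversine: a = sin²(Δφ/2) + cos φ₁ cos φ₂ sin²(Δλ/2) = 0.0000 + (0.8660)(0.8660)(0.9830) = 0.73722.
Central angle c = 2·arcsin(√a) = 2.06513 rad.
Distance = R·c = 3389.5 × 2.0651 ≈ 7000 km.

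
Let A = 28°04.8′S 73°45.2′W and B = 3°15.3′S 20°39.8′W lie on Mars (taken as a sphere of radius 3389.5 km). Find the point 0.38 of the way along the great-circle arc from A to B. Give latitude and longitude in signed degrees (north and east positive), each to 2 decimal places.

Central angle δ = 0.9815 rad. Interpolating on the sphere with fraction f = 0.38:
P = [sin((1−f)δ)·A + sin(fδ)·B] / sin δ = 0.6877·A + 0.4383·B in Cartesian coordinates,
giving P = (0.5792, -0.7369, -0.3486), i.e. latitude -20.40°, longitude -51.83°.

-20.40°, -51.83°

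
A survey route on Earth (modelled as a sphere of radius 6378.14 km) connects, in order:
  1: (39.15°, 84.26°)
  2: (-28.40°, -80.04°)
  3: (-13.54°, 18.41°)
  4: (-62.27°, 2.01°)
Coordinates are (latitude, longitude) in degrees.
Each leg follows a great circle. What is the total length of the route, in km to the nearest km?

33850 km

Leg 1→2: central angle 2.8473 rad, distance 18160.3 km.
Leg 2→3: central angle 1.5851 rad, distance 10110.1 km.
Leg 3→4: central angle 0.8747 rad, distance 5579.2 km.
Total: 18160.3 + 10110.1 + 5579.2 ≈ 33850 km.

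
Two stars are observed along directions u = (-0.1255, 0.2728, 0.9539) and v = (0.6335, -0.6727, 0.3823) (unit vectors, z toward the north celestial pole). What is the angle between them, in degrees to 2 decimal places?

84.17°

u·v = 0.1017; |u| = 1.0000, |v| = 1.0000.
cos θ = (u·v)/(|u||v|) = 0.1017, so θ = 84.17°.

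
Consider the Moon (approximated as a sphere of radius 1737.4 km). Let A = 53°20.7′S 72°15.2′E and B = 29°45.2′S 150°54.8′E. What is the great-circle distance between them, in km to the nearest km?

Let φ₁ = -0.9310 rad, φ₂ = -0.5193 rad, and Δλ = 1.3729 rad.
cos c = sin φ₁ sin φ₂ + cos φ₁ cos φ₂ cos Δλ = (-0.8022)(-0.4963) + (0.5970)(0.8682)(0.1966) = 0.50004,
so c = arccos(0.50004) = 1.04715 rad.
Distance = R·c = 1737.4 × 1.0472 ≈ 1819 km.

1819 km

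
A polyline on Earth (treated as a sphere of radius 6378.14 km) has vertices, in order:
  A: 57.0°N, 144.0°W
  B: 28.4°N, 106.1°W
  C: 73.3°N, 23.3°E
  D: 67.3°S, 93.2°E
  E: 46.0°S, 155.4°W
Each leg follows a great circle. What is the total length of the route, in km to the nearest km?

Leg A→B: central angle 0.6810 rad, distance 4343.6 km.
Leg B→C: central angle 1.2712 rad, distance 8108.0 km.
Leg C→D: central angle 2.5783 rad, distance 16445.0 km.
Leg D→E: central angle 0.9694 rad, distance 6182.9 km.
Total: 4343.6 + 8108.0 + 16445.0 + 6182.9 ≈ 35079 km.

35079 km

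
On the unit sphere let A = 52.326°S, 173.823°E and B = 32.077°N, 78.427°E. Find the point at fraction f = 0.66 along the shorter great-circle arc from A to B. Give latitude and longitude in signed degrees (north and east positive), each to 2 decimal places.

0.60°, 104.78°

The central angle between A and B is δ = 2.0590 rad.
With f = 0.66, the slerp weights are sin((1−f)δ)/sin δ = 0.7295 and sin(fδ)/sin δ = 1.1070.
Weighted sum of the unit vectors: (0.7295)·(-0.6076,0.0658,-0.7915) + (1.1070)·(0.1700,0.8301,0.5311) = (-0.2551, 0.9669, 0.0105).
Converting back: φ = atan2(z, √(x²+y²)) = 0.60°, λ = atan2(y, x) = 104.78°.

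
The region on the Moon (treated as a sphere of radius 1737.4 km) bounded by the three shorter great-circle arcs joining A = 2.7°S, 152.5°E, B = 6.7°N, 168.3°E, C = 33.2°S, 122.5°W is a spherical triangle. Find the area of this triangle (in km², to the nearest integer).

742348 km²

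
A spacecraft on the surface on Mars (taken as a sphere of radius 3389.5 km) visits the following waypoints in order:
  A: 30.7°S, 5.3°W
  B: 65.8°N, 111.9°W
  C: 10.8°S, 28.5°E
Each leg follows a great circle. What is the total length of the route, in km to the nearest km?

Leg A→B: central angle 2.1729 rad, distance 7365.0 km.
Leg B→C: central angle 2.0728 rad, distance 7025.7 km.
Total: 7365.0 + 7025.7 ≈ 14391 km.

14391 km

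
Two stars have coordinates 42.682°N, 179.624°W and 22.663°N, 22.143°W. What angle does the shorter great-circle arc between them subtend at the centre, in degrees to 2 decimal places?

Let φ₁ = 0.7449 rad, φ₂ = 0.3955 rad, and Δλ = 2.7486 rad.
Haversine: a = sin²(Δφ/2) + cos φ₁ cos φ₂ sin²(Δλ/2) = 0.0302 + (0.7351)(0.9228)(0.9619) = 0.68271.
Central angle c = 2·arcsin(√a) = 1.94489 rad.
So the angular separation is 111.43°.

111.43°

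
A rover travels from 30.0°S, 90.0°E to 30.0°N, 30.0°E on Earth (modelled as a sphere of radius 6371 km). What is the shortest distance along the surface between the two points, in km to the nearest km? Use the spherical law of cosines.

In radians: φ₁ = -0.5236, φ₂ = 0.5236, Δλ = -60.000° = -1.0472 rad.
cos c = sin φ₁ sin φ₂ + cos φ₁ cos φ₂ cos Δλ = (-0.5000)(0.5000) + (0.8660)(0.8660)(0.5000) = 0.12500,
so c = arccos(0.12500) = 1.44547 rad.
Distance = R·c = 6371 × 1.4455 ≈ 9209 km.

9209 km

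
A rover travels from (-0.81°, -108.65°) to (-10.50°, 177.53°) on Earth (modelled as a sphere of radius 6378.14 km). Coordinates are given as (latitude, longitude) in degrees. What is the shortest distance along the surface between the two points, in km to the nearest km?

8232 km

With latitudes φ₁ = -0.810°, φ₂ = -10.500° and longitude difference Δλ = -73.820°:
Haversine: a = sin²(Δφ/2) + cos φ₁ cos φ₂ sin²(Δλ/2) = 0.0071 + (0.9999)(0.9833)(0.3607) = 0.36173.
Central angle c = 2·arcsin(√a) = 1.29061 rad.
Distance = R·c = 6378.14 × 1.2906 ≈ 8232 km.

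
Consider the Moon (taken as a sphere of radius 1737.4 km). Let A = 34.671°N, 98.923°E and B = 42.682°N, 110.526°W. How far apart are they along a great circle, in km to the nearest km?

Let φ₁ = 0.6051 rad, φ₂ = 0.7449 rad, and Δλ = 2.6276 rad.
cos c = sin φ₁ sin φ₂ + cos φ₁ cos φ₂ cos Δλ = (0.5689)(0.6779) + (0.8224)(0.7351)(-0.8708) = -0.14083,
so c = arccos(-0.14083) = 1.71209 rad.
Distance = R·c = 1737.4 × 1.7121 ≈ 2975 km.

2975 km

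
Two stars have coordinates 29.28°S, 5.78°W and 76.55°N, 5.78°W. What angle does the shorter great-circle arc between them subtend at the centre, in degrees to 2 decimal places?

105.83°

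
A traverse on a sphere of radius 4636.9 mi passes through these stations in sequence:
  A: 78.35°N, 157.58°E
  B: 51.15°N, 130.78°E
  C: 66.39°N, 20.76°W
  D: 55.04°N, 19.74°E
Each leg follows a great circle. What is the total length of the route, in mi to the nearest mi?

9032 mi

Leg A→B: central angle 0.5037 rad, distance 2335.5 mi.
Leg B→C: central angle 1.0556 rad, distance 4894.6 mi.
Leg C→D: central angle 0.3886 rad, distance 1801.7 mi.
Total: 2335.5 + 4894.6 + 1801.7 ≈ 9032 mi.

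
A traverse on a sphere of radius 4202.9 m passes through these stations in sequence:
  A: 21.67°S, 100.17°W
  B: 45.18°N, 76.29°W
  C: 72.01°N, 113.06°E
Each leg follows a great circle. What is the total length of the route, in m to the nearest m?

Leg A→B: central angle 1.2270 rad, distance 5157.0 m.
Leg B→C: central angle 1.0930 rad, distance 4593.7 m.
Total: 5157.0 + 4593.7 ≈ 9751 m.

9751 m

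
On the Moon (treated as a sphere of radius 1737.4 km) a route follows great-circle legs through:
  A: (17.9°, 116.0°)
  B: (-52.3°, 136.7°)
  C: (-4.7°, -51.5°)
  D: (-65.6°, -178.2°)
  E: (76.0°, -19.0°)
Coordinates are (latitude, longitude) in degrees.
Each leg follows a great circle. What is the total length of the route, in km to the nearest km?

14028 km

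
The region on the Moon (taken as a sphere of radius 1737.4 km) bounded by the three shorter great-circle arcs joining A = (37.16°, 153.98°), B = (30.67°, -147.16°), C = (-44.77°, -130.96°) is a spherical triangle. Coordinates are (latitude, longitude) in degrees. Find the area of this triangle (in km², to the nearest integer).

2117503 km²

Side lengths (central angles): a = 1.3416, b = 1.8541, c = 0.8465 rad; semiperimeter s = 2.0211.
By l'Huilier's theorem, tan(E/4) = √[tan(s/2) tan((s−a)/2) tan((s−b)/2) tan((s−c)/2)], giving spherical excess E = 0.7015 rad.
Area = E·R² = 0.7015 × (1737.4)² ≈ 2117503 km².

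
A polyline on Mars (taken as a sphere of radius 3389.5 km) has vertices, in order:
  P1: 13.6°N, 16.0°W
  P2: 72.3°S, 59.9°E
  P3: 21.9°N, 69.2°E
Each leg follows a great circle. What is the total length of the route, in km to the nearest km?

Leg P1→P2: central angle 1.7234 rad, distance 5841.5 km.
Leg P2→P3: central angle 1.6478 rad, distance 5585.3 km.
Total: 5841.5 + 5585.3 ≈ 11427 km.

11427 km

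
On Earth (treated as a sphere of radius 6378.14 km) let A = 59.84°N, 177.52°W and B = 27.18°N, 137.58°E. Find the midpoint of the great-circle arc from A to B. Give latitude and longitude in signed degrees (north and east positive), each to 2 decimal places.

Central angle δ = 0.7791 rad. Interpolating on the sphere with fraction f = 0.5:
P = [sin((1−f)δ)·A + sin(fδ)·B] / sin δ = 0.5405·A + 0.5405·B in Cartesian coordinates,
giving P = (-0.6262, 0.3126, 0.7142), i.e. latitude 45.58°, longitude 153.47°.

45.58°, 153.47°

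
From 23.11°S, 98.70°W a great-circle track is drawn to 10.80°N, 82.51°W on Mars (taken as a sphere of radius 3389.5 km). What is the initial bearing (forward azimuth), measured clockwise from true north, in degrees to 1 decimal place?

Δλ = 16.190° = 0.2826 rad.
y = sin Δλ · cos φ₂ = (0.2788)(0.9823) = 0.2739
x = cos φ₁ sin φ₂ − sin φ₁ cos φ₂ cos Δλ = (0.9198)(0.1874) − (-0.3925)(0.9823)(0.9603) = 0.5426
θ = atan2(y, x) = 26.78°, so the bearing is 26.8°.

26.8°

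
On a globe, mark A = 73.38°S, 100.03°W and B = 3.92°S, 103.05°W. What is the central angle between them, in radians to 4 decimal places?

With latitudes φ₁ = -73.380°, φ₂ = -3.920° and longitude difference Δλ = -3.020°:
Haversine: a = sin²(Δφ/2) + cos φ₁ cos φ₂ sin²(Δλ/2) = 0.3246 + (0.2860)(0.9977)(0.0007) = 0.32477.
Central angle c = 2·arcsin(√a) = 1.21273 rad.
So the angular separation is 1.2127 rad.

1.2127 rad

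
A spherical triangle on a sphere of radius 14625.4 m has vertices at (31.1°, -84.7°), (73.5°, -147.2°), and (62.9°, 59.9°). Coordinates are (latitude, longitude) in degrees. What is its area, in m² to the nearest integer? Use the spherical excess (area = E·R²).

Side lengths (central angles): a = 0.7401, b = 1.4284, c = 0.9178 rad; semiperimeter s = 1.5432.
By l'Huilier's theorem, tan(E/4) = √[tan(s/2) tan((s−a)/2) tan((s−b)/2) tan((s−c)/2)], giving spherical excess E = 0.3494 rad.
Area = E·R² = 0.3494 × (14625.4)² ≈ 74743313 m².

74743313 m²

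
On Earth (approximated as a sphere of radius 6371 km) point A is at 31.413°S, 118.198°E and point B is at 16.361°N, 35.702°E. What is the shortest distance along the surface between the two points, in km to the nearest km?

10262 km

In radians: φ₁ = -0.5483, φ₂ = 0.2856, Δλ = -82.496° = -1.4398 rad.
cos c = sin φ₁ sin φ₂ + cos φ₁ cos φ₂ cos Δλ = (-0.5212)(0.2817) + (0.8534)(0.9595)(0.1306) = -0.03988,
so c = arccos(-0.03988) = 1.61068 rad.
Distance = R·c = 6371 × 1.6107 ≈ 10262 km.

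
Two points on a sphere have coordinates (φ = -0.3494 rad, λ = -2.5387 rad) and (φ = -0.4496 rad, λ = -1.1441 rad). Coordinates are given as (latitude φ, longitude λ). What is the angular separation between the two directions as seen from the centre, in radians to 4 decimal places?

1.2691 rad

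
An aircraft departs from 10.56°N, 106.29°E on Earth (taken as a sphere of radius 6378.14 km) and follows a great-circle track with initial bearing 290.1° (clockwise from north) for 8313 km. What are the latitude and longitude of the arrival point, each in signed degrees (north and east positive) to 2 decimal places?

Angular distance δ = d/R = 8313/6378.14 = 1.30336 rad; initial bearing θ = 5.0632 rad.
sin φ₂ = sin φ₁ cos δ + cos φ₁ sin δ cos θ = (0.1833)(0.2643) + (0.9831)(0.9645)(0.3437) = 0.3743, so φ₂ = 21.98°.
Δλ = atan2(sin θ sin δ cos φ₁, cos δ − sin φ₁ sin φ₂) = atan2(-0.8904, 0.1957) = -77.605°.
λ₂ = 106.290° − 77.605° = 28.68°.

21.98°, 28.68°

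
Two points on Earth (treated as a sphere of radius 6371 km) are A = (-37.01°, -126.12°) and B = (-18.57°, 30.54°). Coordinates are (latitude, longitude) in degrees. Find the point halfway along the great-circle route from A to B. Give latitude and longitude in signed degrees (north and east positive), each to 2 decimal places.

Central angle δ = 2.0982 rad. Interpolating on the sphere with fraction f = 0.5:
P = [sin((1−f)δ)·A + sin(fδ)·B] / sin δ = 1.0033·A + 1.0033·B in Cartesian coordinates,
giving P = (0.3469, -0.1639, -0.9235), i.e. latitude -67.44°, longitude -25.29°.

-67.44°, -25.29°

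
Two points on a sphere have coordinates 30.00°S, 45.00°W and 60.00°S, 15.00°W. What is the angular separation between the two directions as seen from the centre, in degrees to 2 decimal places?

36.10°

With latitudes φ₁ = -30.000°, φ₂ = -60.000° and longitude difference Δλ = 30.000°:
cos c = sin φ₁ sin φ₂ + cos φ₁ cos φ₂ cos Δλ = (-0.5000)(-0.8660) + (0.8660)(0.5000)(0.8660) = 0.80801,
so c = arccos(0.80801) = 0.63003 rad.
So the angular separation is 36.10°.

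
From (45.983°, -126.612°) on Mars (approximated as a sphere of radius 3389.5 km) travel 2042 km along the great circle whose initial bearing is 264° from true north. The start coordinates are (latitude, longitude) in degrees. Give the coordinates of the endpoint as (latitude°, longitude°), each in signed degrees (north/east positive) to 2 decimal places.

Angular distance δ = d/R = 2042/3389.5 = 0.60245 rad; initial bearing θ = 4.6077 rad.
sin φ₂ = sin φ₁ cos δ + cos φ₁ sin δ cos θ = (0.7191)(0.8240) + (0.6949)(0.5667)(-0.1045) = 0.5514, so φ₂ = 33.46°.
Δλ = atan2(sin θ sin δ cos φ₁, cos δ − sin φ₁ sin φ₂) = atan2(-0.3916, 0.4274) = -42.494°.
λ₂ = -126.612° − 42.494° = -169.11°.

33.46°, -169.11°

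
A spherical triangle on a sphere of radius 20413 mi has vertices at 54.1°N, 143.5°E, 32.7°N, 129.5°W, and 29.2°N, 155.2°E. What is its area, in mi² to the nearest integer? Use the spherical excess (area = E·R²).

115297634 mi²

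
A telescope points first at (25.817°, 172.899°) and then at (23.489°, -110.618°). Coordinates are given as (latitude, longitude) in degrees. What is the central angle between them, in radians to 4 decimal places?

With latitudes φ₁ = 25.817°, φ₂ = 23.489° and longitude difference Δλ = 76.483°:
Haversine: a = sin²(Δφ/2) + cos φ₁ cos φ₂ sin²(Δλ/2) = 0.0004 + (0.9002)(0.9171)(0.3831) = 0.31673.
Central angle c = 2·arcsin(√a) = 1.19550 rad.
So the angular separation is 1.1955 rad.

1.1955 rad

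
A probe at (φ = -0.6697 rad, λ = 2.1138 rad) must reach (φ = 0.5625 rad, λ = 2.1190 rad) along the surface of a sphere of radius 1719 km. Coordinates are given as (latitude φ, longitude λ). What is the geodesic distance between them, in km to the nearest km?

In radians: φ₁ = -0.6697, φ₂ = 0.5625, Δλ = 0.298° = 0.0052 rad.
cos c = sin φ₁ sin φ₂ + cos φ₁ cos φ₂ cos Δλ = (-0.6208)(0.5333) + (0.7840)(0.8459)(1.0000) = 0.33215,
so c = arccos(0.33215) = 1.23221 rad.
Distance = R·c = 1719 × 1.2322 ≈ 2118 km.

2118 km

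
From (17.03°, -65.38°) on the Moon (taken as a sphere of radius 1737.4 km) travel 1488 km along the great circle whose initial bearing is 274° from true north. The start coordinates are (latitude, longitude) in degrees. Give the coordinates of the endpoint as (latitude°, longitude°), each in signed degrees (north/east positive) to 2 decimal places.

Angular distance δ = d/R = 1488/1737.4 = 0.85645 rad; initial bearing θ = 4.7822 rad.
sin φ₂ = sin φ₁ cos δ + cos φ₁ sin δ cos θ = (0.2929)(0.6551) + (0.9562)(0.7555)(0.0698) = 0.2423, so φ₂ = 14.02°.
Δλ = atan2(sin θ sin δ cos φ₁, cos δ − sin φ₁ sin φ₂) = atan2(-0.7206, 0.5842) = -50.971°.
λ₂ = -65.380° − 50.971° = -116.35°.

14.02°, -116.35°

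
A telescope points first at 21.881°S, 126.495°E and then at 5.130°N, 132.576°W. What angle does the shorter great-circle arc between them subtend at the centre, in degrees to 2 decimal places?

Let φ₁ = -0.3819 rad, φ₂ = 0.0895 rad, and Δλ = 1.7615 rad.
cos c = sin φ₁ sin φ₂ + cos φ₁ cos φ₂ cos Δλ = (-0.3727)(0.0894) + (0.9280)(0.9960)(-0.1896) = -0.20855,
so c = arccos(-0.20855) = 1.78089 rad.
So the angular separation is 102.04°.

102.04°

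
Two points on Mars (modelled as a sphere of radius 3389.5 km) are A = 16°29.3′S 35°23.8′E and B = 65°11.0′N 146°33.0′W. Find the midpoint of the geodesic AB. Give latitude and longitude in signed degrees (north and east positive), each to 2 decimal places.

49.14°, 36.91°

The central angle between A and B is δ = 2.2914 rad.
With f = 0.5, the slerp weights are sin((1−f)δ)/sin δ = 1.2124 and sin(fδ)/sin δ = 1.2124.
Weighted sum of the unit vectors: (1.2124)·(0.7816,0.5554,-0.2838) + (1.2124)·(-0.3502,-0.2314,0.9077) = (0.5231, 0.3929, 0.7563).
Converting back: φ = atan2(z, √(x²+y²)) = 49.14°, λ = atan2(y, x) = 36.91°.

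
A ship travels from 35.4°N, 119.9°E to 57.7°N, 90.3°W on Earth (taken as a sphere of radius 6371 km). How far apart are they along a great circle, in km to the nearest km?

In radians: φ₁ = 0.6178, φ₂ = 1.0071, Δλ = 149.800° = 2.6145 rad.
Haversine: a = sin²(Δφ/2) + cos φ₁ cos φ₂ sin²(Δλ/2) = 0.0374 + (0.8151)(0.5344)(0.9321) = 0.44340.
Central angle c = 2·arcsin(√a) = 1.45736 rad.
Distance = R·c = 6371 × 1.4574 ≈ 9285 km.

9285 km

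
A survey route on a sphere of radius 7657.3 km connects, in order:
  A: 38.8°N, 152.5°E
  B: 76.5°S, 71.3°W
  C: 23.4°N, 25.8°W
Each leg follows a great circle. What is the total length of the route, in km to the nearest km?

32266 km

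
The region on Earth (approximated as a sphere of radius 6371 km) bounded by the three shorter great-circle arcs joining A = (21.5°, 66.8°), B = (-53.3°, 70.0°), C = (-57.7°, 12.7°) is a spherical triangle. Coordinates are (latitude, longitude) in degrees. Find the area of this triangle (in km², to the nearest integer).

Side lengths (central angles): a = 0.5544, b = 1.5891, c = 1.3064 rad; semiperimeter s = 1.7249.
By l'Huilier's theorem, tan(E/4) = √[tan(s/2) tan((s−a)/2) tan((s−b)/2) tan((s−c)/2)], giving spherical excess E = 0.4213 rad.
Area = E·R² = 0.4213 × (6371)² ≈ 17101616 km².

17101616 km²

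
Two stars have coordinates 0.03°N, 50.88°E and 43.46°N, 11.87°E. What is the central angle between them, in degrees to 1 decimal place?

In radians: φ₁ = 0.0005, φ₂ = 0.7585, Δλ = -39.010° = -0.6809 rad.
cos c = sin φ₁ sin φ₂ + cos φ₁ cos φ₂ cos Δλ = (0.0005)(0.6878) + (1.0000)(0.7259)(0.7770) = 0.56438,
so c = arccos(0.56438) = 0.97112 rad.
So the angular separation is 55.6°.

55.6°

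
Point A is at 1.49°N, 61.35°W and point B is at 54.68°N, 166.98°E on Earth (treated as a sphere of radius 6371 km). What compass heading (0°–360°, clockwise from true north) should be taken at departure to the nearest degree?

332°

Δλ = -131.670° = -2.2981 rad.
y = sin Δλ · cos φ₂ = (-0.7470)(0.5781) = -0.4319
x = cos φ₁ sin φ₂ − sin φ₁ cos φ₂ cos Δλ = (0.9997)(0.8159) − (0.0260)(0.5781)(-0.6648) = 0.8257
θ = atan2(y, x) = -27.61°; adding 360° gives 332°.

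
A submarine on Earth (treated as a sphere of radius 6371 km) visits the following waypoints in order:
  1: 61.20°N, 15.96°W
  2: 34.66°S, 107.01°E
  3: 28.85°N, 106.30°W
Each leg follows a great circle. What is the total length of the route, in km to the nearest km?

31889 km

Leg 1→2: central angle 2.3660 rad, distance 15073.8 km.
Leg 2→3: central angle 2.6393 rad, distance 16815.2 km.
Total: 15073.8 + 16815.2 ≈ 31889 km.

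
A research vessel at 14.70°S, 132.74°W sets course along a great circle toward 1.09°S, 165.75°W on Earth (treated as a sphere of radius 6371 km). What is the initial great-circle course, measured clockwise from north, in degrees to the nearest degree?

290°

Δλ = -33.010° = -0.5761 rad.
y = sin Δλ · cos φ₂ = (-0.5448)(0.9998) = -0.5447
x = cos φ₁ sin φ₂ − sin φ₁ cos φ₂ cos Δλ = (0.9673)(-0.0190) − (-0.2538)(0.9998)(0.8386) = 0.1944
θ = atan2(y, x) = -70.36°; adding 360° gives 290°.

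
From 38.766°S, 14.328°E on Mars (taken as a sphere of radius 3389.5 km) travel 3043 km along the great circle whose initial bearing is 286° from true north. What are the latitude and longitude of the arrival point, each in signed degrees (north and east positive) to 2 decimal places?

-12.84°, -36.11°

Angular distance δ = d/R = 3043/3389.5 = 0.89777 rad; initial bearing θ = 4.9916 rad.
sin φ₂ = sin φ₁ cos δ + cos φ₁ sin δ cos θ = (-0.6261)(0.6234) + (0.7797)(0.7819)(0.2756) = -0.2223, so φ₂ = -12.84°.
Δλ = atan2(sin θ sin δ cos φ₁, cos δ − sin φ₁ sin φ₂) = atan2(-0.5861, 0.4842) = -50.438°.
λ₂ = 14.328° − 50.438° = -36.11°.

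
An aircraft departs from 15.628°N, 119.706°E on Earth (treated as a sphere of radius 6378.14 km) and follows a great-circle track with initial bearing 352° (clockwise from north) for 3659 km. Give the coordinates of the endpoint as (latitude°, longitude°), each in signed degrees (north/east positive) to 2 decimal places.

48.06°, 113.22°

Angular distance δ = d/R = 3659/6378.14 = 0.57368 rad; initial bearing θ = 6.1436 rad.
sin φ₂ = sin φ₁ cos δ + cos φ₁ sin δ cos θ = (0.2694)(0.8399) + (0.9630)(0.5427)(0.9903) = 0.7438, so φ₂ = 48.06°.
Δλ = atan2(sin θ sin δ cos φ₁, cos δ − sin φ₁ sin φ₂) = atan2(-0.0727, 0.6395) = -6.489°.
λ₂ = 119.706° − 6.489° = 113.22°.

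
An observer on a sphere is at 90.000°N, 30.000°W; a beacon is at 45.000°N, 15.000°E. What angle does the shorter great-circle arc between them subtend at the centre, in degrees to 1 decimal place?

45.0°

Let φ₁ = 1.5708 rad, φ₂ = 0.7854 rad, and Δλ = 0.7854 rad.
cos c = sin φ₁ sin φ₂ + cos φ₁ cos φ₂ cos Δλ = (1.0000)(0.7071) + (0.0000)(0.7071)(0.7071) = 0.70711,
so c = arccos(0.70711) = 0.78540 rad.
So the angular separation is 45.0°.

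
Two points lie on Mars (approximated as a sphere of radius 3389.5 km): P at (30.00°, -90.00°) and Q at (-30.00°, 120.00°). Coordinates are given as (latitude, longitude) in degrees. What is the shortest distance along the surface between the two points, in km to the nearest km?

In radians: φ₁ = 0.5236, φ₂ = -0.5236, Δλ = -150.000° = -2.6180 rad.
cos c = sin φ₁ sin φ₂ + cos φ₁ cos φ₂ cos Δλ = (0.5000)(-0.5000) + (0.8660)(0.8660)(-0.8660) = -0.89952,
so c = arccos(-0.89952) = 2.68946 rad.
Distance = R·c = 3389.5 × 2.6895 ≈ 9116 km.

9116 km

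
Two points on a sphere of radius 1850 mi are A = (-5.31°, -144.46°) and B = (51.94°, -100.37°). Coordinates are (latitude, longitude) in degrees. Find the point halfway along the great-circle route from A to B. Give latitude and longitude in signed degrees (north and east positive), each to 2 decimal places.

24.84°, -127.86°

The central angle between A and B is δ = 1.1939 rad.
With f = 0.5, the slerp weights are sin((1−f)δ)/sin δ = 0.6046 and sin(fδ)/sin δ = 0.6046.
Weighted sum of the unit vectors: (0.6046)·(-0.8102,-0.5788,-0.0925) + (0.6046)·(-0.1110,-0.6064,0.7874) = (-0.5569, -0.7165, 0.4201).
Converting back: φ = atan2(z, √(x²+y²)) = 24.84°, λ = atan2(y, x) = -127.86°.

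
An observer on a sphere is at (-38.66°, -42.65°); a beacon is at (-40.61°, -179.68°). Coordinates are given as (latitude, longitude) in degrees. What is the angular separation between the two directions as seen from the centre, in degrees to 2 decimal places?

In radians: φ₁ = -0.6747, φ₂ = -0.7088, Δλ = -137.030° = -2.3916 rad.
cos c = sin φ₁ sin φ₂ + cos φ₁ cos φ₂ cos Δλ = (-0.6247)(-0.6509) + (0.7809)(0.7592)(-0.7317) = -0.02714,
so c = arccos(-0.02714) = 1.59794 rad.
So the angular separation is 91.56°.

91.56°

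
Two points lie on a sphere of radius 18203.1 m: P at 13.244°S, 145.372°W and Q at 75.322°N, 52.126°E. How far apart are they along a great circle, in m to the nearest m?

With latitudes φ₁ = -13.244°, φ₂ = 75.322° and longitude difference Δλ = -162.502°:
Haversine: a = sin²(Δφ/2) + cos φ₁ cos φ₂ sin²(Δλ/2) = 0.4875 + (0.9734)(0.2534)(0.9769) = 0.72843.
Central angle c = 2·arcsin(√a) = 2.04525 rad.
Distance = R·c = 18203.1 × 2.0453 ≈ 37230 m.

37230 m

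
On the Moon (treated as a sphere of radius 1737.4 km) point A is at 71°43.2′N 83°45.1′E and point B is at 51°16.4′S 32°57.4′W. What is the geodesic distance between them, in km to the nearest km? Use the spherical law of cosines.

4427 km

Let φ₁ = 1.2518 rad, φ₂ = -0.8949 rad, and Δλ = -2.0369 rad.
cos c = sin φ₁ sin φ₂ + cos φ₁ cos φ₂ cos Δλ = (0.9495)(-0.7801) + (0.3137)(0.6256)(-0.4494) = -0.82896,
so c = arccos(-0.82896) = 2.54805 rad.
Distance = R·c = 1737.4 × 2.5480 ≈ 4427 km.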